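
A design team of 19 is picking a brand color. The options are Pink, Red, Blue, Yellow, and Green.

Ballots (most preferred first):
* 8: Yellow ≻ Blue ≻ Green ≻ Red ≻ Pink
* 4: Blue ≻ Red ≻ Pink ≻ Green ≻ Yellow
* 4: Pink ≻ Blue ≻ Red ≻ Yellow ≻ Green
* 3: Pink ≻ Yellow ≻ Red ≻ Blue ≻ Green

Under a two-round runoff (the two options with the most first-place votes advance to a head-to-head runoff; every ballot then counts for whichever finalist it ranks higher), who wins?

Pink

Round 1 first-place votes: Pink 7, Red 0, Blue 4, Yellow 8, Green 0. Yellow and Pink advance.
Runoff: Yellow is ranked above Pink on 8 ballots, Pink above Yellow on 11.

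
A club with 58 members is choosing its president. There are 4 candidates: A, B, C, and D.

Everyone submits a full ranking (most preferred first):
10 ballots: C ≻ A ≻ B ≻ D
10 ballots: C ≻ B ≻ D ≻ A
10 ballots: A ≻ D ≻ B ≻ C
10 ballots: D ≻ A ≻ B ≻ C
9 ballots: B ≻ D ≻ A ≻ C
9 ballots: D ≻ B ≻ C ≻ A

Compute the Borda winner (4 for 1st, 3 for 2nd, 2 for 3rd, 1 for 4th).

D

A: 10×3 + 10×1 + 10×4 + 10×3 + 9×2 + 9×1 = 137
B: 10×2 + 10×3 + 10×2 + 10×2 + 9×4 + 9×3 = 153
C: 10×4 + 10×4 + 10×1 + 10×1 + 9×1 + 9×2 = 127
D: 10×1 + 10×2 + 10×3 + 10×4 + 9×3 + 9×4 = 163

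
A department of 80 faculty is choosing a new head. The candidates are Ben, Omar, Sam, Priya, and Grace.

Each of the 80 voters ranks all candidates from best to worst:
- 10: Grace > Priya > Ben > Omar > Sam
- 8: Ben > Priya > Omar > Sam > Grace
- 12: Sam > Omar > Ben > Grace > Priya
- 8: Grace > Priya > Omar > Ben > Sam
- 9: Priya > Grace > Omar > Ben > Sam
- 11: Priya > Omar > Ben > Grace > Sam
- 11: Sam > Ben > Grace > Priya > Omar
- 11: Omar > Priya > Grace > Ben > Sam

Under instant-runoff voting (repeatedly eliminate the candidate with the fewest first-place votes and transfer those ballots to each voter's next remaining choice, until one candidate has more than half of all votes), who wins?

Priya

Round 1: Ben 8, Omar 11, Sam 23, Priya 20, Grace 18. Ben eliminated.
Round 2: Omar 11, Sam 23, Priya 28, Grace 18. Omar eliminated.
Round 3: Sam 23, Priya 39, Grace 18. Grace eliminated.
Round 4: Sam 23, Priya 57. Priya has a majority (≥41).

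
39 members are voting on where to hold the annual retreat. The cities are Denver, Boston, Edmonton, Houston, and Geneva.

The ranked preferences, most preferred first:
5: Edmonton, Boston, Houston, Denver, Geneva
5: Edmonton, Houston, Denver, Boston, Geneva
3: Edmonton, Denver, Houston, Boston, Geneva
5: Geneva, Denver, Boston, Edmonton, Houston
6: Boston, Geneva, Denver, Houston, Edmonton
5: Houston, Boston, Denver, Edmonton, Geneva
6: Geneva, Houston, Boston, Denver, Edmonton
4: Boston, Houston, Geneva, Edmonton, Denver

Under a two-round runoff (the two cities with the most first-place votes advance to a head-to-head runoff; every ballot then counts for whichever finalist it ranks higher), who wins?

Geneva

Round 1 first-place votes: Denver 0, Boston 10, Edmonton 13, Houston 5, Geneva 11. Edmonton and Geneva advance.
Runoff: Edmonton is ranked above Geneva on 18 ballots, Geneva above Edmonton on 21.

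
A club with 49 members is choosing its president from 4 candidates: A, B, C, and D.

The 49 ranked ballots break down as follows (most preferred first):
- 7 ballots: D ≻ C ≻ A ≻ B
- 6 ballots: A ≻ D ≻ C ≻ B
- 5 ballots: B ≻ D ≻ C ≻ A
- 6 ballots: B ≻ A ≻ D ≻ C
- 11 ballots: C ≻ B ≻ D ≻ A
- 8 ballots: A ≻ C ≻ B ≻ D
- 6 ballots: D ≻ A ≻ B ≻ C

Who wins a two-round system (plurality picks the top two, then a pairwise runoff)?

Round 1 first-place votes: A 14, B 11, C 11, D 13. A and D advance.
Runoff: A is ranked above D on 20 ballots, D above A on 29.

D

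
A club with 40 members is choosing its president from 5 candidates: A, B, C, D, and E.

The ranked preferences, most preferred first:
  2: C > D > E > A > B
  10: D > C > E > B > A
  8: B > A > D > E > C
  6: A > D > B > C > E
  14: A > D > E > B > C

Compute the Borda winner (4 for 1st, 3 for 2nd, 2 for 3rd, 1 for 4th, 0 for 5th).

D

A: 2×1 + 10×0 + 8×3 + 6×4 + 14×4 = 106
B: 2×0 + 10×1 + 8×4 + 6×2 + 14×1 = 68
C: 2×4 + 10×3 + 8×0 + 6×1 + 14×0 = 44
D: 2×3 + 10×4 + 8×2 + 6×3 + 14×3 = 122
E: 2×2 + 10×2 + 8×1 + 6×0 + 14×2 = 60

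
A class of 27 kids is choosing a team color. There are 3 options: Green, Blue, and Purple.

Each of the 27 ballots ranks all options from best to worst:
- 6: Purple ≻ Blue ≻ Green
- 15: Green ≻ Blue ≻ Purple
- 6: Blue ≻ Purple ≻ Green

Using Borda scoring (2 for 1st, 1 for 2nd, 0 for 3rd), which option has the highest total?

Blue

Green: 6×0 + 15×2 + 6×0 = 30
Blue: 6×1 + 15×1 + 6×2 = 33
Purple: 6×2 + 15×0 + 6×1 = 18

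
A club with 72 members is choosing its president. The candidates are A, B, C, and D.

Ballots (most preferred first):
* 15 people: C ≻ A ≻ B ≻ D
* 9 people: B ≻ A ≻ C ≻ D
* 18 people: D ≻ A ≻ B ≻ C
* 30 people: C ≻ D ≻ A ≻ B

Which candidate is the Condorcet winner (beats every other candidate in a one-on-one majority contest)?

C

C vs A: 45–27
C vs B: 45–27
C vs D: 54–18
C beats every other candidate.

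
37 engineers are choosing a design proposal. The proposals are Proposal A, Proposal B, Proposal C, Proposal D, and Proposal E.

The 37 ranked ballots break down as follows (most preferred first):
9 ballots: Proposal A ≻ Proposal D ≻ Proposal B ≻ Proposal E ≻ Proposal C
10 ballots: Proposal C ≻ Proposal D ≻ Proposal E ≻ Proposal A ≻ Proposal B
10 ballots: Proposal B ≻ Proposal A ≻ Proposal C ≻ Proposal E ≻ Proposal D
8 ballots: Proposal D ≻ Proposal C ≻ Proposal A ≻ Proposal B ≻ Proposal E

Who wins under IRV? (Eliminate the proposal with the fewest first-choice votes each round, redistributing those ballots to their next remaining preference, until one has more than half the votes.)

Proposal B

Round 1: Proposal A 9, Proposal B 10, Proposal C 10, Proposal D 8, Proposal E 0. Proposal E eliminated.
Round 2: Proposal A 9, Proposal B 10, Proposal C 10, Proposal D 8. Proposal D eliminated.
Round 3: Proposal A 9, Proposal B 10, Proposal C 18. Proposal A eliminated.
Round 4: Proposal B 19, Proposal C 18. Proposal B has a majority (≥19).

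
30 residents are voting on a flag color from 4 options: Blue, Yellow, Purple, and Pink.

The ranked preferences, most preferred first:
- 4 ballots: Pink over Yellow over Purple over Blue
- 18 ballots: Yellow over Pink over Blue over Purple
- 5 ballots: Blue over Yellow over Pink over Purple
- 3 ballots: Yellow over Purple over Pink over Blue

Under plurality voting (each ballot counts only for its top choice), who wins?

First-place votes: Blue 5, Yellow 21, Purple 0, Pink 4.

Yellow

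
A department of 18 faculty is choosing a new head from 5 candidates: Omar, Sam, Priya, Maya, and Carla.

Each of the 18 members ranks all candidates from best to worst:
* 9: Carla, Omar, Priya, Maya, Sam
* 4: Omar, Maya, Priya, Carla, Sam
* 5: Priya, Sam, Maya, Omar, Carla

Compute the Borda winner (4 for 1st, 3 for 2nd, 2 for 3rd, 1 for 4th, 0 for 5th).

Omar: 9×3 + 4×4 + 5×1 = 48
Sam: 9×0 + 4×0 + 5×3 = 15
Priya: 9×2 + 4×2 + 5×4 = 46
Maya: 9×1 + 4×3 + 5×2 = 31
Carla: 9×4 + 4×1 + 5×0 = 40

Omar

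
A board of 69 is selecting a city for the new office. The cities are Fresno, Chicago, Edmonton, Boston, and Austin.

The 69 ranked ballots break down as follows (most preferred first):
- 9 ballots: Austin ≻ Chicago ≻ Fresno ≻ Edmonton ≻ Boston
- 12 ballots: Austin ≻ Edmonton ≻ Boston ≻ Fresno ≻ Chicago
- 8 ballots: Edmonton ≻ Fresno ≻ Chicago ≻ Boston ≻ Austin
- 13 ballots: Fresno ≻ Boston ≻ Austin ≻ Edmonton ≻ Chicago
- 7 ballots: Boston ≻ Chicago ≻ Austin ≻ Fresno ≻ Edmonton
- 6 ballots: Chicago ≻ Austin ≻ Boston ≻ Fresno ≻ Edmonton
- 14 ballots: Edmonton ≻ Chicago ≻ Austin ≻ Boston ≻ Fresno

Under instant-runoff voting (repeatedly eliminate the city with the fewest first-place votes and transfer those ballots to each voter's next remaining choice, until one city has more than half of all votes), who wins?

Austin

Round 1: Fresno 13, Chicago 6, Edmonton 22, Boston 7, Austin 21. Chicago eliminated.
Round 2: Fresno 13, Edmonton 22, Boston 7, Austin 27. Boston eliminated.
Round 3: Fresno 13, Edmonton 22, Austin 34. Fresno eliminated.
Round 4: Edmonton 22, Austin 47. Austin has a majority (≥35).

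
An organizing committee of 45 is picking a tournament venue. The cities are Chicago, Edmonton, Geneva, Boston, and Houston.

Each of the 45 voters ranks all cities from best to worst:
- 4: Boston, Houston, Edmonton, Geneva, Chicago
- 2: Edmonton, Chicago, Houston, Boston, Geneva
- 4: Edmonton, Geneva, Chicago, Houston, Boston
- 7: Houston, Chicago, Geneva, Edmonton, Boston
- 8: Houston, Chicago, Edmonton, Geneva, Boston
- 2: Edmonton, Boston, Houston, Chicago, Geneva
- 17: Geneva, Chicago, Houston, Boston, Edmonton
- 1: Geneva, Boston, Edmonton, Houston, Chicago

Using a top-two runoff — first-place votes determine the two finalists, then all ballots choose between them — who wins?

Round 1 first-place votes: Chicago 0, Edmonton 8, Geneva 18, Boston 4, Houston 15. Geneva and Houston advance.
Runoff: Geneva is ranked above Houston on 22 ballots, Houston above Geneva on 23.

Houston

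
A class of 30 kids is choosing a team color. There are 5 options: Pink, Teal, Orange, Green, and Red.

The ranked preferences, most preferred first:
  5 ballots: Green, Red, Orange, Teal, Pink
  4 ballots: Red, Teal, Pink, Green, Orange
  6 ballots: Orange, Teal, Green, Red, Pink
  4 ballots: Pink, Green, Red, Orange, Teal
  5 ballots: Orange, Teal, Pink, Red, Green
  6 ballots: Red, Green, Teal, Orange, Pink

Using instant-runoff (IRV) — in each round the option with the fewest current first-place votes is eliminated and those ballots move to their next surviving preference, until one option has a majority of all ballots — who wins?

Round 1: Pink 4, Teal 0, Orange 11, Green 5, Red 10. Teal eliminated.
Round 2: Pink 4, Orange 11, Green 5, Red 10. Pink eliminated.
Round 3: Orange 11, Green 9, Red 10. Green eliminated.
Round 4: Orange 11, Red 19. Red has a majority (≥16).

Red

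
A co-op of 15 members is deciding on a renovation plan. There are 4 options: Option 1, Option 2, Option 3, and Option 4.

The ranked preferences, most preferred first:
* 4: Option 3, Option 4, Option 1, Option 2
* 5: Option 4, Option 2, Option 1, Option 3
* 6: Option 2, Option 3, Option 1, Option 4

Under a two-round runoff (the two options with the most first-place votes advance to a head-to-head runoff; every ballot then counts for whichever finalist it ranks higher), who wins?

Option 4

Round 1 first-place votes: Option 1 0, Option 2 6, Option 3 4, Option 4 5. Option 2 and Option 4 advance.
Runoff: Option 2 is ranked above Option 4 on 6 ballots, Option 4 above Option 2 on 9.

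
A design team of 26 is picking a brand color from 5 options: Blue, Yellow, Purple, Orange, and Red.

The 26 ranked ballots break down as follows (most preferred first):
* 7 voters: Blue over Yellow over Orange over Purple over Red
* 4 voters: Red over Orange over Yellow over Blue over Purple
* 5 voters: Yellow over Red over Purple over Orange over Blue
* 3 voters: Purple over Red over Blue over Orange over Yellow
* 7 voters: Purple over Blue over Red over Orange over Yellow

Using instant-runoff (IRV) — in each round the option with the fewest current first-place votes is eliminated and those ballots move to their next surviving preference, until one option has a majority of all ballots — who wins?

Yellow

Round 1: Blue 7, Yellow 5, Purple 10, Orange 0, Red 4. Orange eliminated.
Round 2: Blue 7, Yellow 5, Purple 10, Red 4. Red eliminated.
Round 3: Blue 7, Yellow 9, Purple 10. Blue eliminated.
Round 4: Yellow 16, Purple 10. Yellow has a majority (≥14).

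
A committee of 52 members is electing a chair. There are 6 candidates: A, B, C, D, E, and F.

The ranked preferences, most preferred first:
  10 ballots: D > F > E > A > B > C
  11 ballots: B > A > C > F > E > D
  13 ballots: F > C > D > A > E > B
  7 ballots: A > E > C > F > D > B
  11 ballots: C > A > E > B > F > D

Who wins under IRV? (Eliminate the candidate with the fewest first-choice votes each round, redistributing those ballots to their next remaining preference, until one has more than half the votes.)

Round 1: A 7, B 11, C 11, D 10, E 0, F 13. E eliminated.
Round 2: A 7, B 11, C 11, D 10, F 13. A eliminated.
Round 3: B 11, C 18, D 10, F 13. D eliminated.
Round 4: B 11, C 18, F 23. B eliminated.
Round 5: C 29, F 23. C has a majority (≥27).

C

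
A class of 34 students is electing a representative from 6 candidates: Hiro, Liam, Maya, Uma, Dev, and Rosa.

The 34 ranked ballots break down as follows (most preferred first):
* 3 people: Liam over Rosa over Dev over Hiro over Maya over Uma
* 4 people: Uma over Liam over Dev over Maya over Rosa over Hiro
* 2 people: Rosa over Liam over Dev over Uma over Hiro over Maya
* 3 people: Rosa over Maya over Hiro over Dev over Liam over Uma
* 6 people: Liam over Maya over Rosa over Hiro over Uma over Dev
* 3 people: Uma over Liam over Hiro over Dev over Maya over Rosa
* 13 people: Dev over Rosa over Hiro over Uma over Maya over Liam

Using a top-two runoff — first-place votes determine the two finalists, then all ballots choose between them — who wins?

Liam

Round 1 first-place votes: Hiro 0, Liam 9, Maya 0, Uma 7, Dev 13, Rosa 5. Dev and Liam advance.
Runoff: Dev is ranked above Liam on 16 ballots, Liam above Dev on 18.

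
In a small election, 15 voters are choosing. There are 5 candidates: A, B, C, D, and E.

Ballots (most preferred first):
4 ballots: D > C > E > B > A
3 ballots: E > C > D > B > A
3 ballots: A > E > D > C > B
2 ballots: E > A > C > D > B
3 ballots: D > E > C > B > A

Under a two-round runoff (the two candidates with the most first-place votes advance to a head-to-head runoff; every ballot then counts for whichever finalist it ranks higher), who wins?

E

Round 1 first-place votes: A 3, B 0, C 0, D 7, E 5. D and E advance.
Runoff: D is ranked above E on 7 ballots, E above D on 8.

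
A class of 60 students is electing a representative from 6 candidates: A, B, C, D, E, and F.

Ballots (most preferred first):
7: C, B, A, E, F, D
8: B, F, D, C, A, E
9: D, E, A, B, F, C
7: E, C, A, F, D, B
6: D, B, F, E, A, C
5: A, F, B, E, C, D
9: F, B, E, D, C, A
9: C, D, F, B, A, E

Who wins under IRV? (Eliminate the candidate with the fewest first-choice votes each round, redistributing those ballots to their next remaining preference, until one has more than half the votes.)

F

Round 1: A 5, B 8, C 16, D 15, E 7, F 9. A eliminated.
Round 2: B 8, C 16, D 15, E 7, F 14. E eliminated.
Round 3: B 8, C 23, D 15, F 14. B eliminated.
Round 4: C 23, D 15, F 22. D eliminated.
Round 5: C 23, F 37. F has a majority (≥31).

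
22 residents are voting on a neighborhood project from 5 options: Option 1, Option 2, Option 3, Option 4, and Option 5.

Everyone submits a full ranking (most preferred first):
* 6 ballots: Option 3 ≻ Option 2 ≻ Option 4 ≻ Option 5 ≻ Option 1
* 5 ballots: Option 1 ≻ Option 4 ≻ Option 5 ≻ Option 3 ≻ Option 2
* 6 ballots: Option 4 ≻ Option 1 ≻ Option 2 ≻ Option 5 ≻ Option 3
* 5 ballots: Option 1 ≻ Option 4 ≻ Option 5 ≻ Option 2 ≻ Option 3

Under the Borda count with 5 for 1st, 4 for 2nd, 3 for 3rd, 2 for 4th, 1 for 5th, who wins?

Option 1: 6×1 + 5×5 + 6×4 + 5×5 = 80
Option 2: 6×4 + 5×1 + 6×3 + 5×2 = 57
Option 3: 6×5 + 5×2 + 6×1 + 5×1 = 51
Option 4: 6×3 + 5×4 + 6×5 + 5×4 = 88
Option 5: 6×2 + 5×3 + 6×2 + 5×3 = 54

Option 4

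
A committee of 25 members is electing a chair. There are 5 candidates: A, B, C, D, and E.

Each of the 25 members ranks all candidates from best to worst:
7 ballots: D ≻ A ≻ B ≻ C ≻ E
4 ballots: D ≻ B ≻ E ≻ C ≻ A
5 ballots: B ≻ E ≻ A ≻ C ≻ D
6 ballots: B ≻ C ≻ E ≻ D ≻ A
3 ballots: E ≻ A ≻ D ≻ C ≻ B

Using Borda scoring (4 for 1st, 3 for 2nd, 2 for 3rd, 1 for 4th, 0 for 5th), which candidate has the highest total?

B

A: 7×3 + 4×0 + 5×2 + 6×0 + 3×3 = 40
B: 7×2 + 4×3 + 5×4 + 6×4 + 3×0 = 70
C: 7×1 + 4×1 + 5×1 + 6×3 + 3×1 = 37
D: 7×4 + 4×4 + 5×0 + 6×1 + 3×2 = 56
E: 7×0 + 4×2 + 5×3 + 6×2 + 3×4 = 47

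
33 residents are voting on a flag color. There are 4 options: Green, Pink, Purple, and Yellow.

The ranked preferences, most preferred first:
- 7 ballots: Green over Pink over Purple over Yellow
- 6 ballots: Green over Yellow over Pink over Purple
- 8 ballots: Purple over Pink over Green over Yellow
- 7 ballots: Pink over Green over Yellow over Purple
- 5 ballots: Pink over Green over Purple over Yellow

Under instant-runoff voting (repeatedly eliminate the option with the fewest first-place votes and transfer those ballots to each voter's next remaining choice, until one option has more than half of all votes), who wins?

Round 1: Green 13, Pink 12, Purple 8, Yellow 0. Yellow eliminated.
Round 2: Green 13, Pink 12, Purple 8. Purple eliminated.
Round 3: Green 13, Pink 20. Pink has a majority (≥17).

Pink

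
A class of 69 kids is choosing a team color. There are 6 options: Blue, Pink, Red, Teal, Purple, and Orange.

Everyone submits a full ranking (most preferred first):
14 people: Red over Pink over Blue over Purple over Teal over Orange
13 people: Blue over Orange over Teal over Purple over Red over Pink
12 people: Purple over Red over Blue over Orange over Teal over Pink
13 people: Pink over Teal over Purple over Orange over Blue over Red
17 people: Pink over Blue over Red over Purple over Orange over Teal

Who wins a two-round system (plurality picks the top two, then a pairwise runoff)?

Red

Round 1 first-place votes: Blue 13, Pink 30, Red 14, Teal 0, Purple 12, Orange 0. Pink and Red advance.
Runoff: Pink is ranked above Red on 30 ballots, Red above Pink on 39.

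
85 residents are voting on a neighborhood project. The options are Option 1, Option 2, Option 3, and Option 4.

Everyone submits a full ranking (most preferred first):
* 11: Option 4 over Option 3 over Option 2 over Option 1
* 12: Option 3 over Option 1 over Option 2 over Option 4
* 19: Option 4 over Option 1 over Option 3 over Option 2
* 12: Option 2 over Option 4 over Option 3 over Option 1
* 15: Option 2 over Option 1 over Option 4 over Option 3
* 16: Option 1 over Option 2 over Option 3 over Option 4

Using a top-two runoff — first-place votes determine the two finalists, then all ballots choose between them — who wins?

Option 2

Round 1 first-place votes: Option 1 16, Option 2 27, Option 3 12, Option 4 30. Option 4 and Option 2 advance.
Runoff: Option 4 is ranked above Option 2 on 30 ballots, Option 2 above Option 4 on 55.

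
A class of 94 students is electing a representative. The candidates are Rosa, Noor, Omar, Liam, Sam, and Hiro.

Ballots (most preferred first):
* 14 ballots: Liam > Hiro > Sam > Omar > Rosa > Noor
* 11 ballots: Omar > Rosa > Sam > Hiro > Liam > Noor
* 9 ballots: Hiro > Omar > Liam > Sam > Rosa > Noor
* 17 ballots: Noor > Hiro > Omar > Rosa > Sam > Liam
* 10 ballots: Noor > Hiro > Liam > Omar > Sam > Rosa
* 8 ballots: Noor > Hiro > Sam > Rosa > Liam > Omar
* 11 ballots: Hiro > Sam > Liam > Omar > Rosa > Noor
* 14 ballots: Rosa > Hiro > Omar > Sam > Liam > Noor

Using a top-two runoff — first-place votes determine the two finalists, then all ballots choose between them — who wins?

Round 1 first-place votes: Rosa 14, Noor 35, Omar 11, Liam 14, Sam 0, Hiro 20. Noor and Hiro advance.
Runoff: Noor is ranked above Hiro on 35 ballots, Hiro above Noor on 59.

Hiro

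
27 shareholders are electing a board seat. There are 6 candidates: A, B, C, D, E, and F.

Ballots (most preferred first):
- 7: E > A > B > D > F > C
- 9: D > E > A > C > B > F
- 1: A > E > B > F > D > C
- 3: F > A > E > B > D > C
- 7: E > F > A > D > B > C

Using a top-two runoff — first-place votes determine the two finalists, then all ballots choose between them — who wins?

E

Round 1 first-place votes: A 1, B 0, C 0, D 9, E 14, F 3. E and D advance.
Runoff: E is ranked above D on 18 ballots, D above E on 9.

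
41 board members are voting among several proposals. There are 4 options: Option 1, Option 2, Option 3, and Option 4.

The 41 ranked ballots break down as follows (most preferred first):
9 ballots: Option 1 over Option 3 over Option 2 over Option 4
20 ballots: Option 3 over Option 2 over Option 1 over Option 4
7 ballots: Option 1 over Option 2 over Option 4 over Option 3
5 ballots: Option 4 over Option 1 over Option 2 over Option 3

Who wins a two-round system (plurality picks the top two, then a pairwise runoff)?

Option 1

Round 1 first-place votes: Option 1 16, Option 2 0, Option 3 20, Option 4 5. Option 3 and Option 1 advance.
Runoff: Option 3 is ranked above Option 1 on 20 ballots, Option 1 above Option 3 on 21.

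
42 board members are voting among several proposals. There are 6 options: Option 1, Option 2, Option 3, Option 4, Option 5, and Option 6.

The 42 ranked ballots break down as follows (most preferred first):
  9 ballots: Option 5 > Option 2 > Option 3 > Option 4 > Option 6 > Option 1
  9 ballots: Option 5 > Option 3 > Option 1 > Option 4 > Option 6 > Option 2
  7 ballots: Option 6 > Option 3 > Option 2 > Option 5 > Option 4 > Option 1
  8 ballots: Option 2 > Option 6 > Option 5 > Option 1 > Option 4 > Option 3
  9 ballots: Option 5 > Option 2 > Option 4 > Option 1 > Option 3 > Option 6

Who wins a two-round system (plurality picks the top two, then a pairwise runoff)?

Option 5

Round 1 first-place votes: Option 1 0, Option 2 8, Option 3 0, Option 4 0, Option 5 27, Option 6 7. Option 5 and Option 2 advance.
Runoff: Option 5 is ranked above Option 2 on 27 ballots, Option 2 above Option 5 on 15.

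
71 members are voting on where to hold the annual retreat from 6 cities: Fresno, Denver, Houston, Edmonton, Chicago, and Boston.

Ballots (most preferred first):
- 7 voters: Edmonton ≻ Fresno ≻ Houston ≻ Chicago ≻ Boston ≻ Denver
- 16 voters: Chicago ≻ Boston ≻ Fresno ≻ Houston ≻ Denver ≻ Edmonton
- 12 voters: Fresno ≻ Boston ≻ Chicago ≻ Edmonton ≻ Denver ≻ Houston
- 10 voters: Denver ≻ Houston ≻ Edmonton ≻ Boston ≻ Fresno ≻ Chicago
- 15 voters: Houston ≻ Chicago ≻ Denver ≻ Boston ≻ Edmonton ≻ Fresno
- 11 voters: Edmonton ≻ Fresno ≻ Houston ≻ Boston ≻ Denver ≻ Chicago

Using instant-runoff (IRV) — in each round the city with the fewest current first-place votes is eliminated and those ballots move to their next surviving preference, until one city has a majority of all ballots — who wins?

Houston

Round 1: Fresno 12, Denver 10, Houston 15, Edmonton 18, Chicago 16, Boston 0. Boston eliminated.
Round 2: Fresno 12, Denver 10, Houston 15, Edmonton 18, Chicago 16. Denver eliminated.
Round 3: Fresno 12, Houston 25, Edmonton 18, Chicago 16. Fresno eliminated.
Round 4: Houston 25, Edmonton 18, Chicago 28. Edmonton eliminated.
Round 5: Houston 43, Chicago 28. Houston has a majority (≥36).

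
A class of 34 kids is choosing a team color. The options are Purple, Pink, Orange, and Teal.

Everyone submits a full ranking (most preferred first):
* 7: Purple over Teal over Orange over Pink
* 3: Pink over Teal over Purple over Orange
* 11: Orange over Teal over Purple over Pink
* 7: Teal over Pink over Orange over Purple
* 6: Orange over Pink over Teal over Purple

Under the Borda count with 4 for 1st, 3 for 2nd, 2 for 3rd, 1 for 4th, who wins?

Teal

Purple: 7×4 + 3×2 + 11×2 + 7×1 + 6×1 = 69
Pink: 7×1 + 3×4 + 11×1 + 7×3 + 6×3 = 69
Orange: 7×2 + 3×1 + 11×4 + 7×2 + 6×4 = 99
Teal: 7×3 + 3×3 + 11×3 + 7×4 + 6×2 = 103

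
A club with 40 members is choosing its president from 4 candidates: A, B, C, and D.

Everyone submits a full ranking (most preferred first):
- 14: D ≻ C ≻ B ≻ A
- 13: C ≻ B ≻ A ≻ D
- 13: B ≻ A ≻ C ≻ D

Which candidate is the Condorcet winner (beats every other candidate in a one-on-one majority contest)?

C vs A: 27–13
C vs B: 27–13
C vs D: 26–14
C beats every other candidate.

C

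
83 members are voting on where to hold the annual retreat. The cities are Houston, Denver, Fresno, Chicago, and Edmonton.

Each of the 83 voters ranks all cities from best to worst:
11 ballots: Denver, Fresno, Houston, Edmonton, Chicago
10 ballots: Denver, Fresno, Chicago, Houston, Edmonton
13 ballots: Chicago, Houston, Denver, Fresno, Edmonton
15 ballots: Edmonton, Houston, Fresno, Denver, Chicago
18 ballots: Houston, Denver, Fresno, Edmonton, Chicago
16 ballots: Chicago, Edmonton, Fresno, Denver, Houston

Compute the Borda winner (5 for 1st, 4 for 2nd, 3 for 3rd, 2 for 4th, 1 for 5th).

Denver

Houston: 11×3 + 10×2 + 13×4 + 15×4 + 18×5 + 16×1 = 271
Denver: 11×5 + 10×5 + 13×3 + 15×2 + 18×4 + 16×2 = 278
Fresno: 11×4 + 10×4 + 13×2 + 15×3 + 18×3 + 16×3 = 257
Chicago: 11×1 + 10×3 + 13×5 + 15×1 + 18×1 + 16×5 = 219
Edmonton: 11×2 + 10×1 + 13×1 + 15×5 + 18×2 + 16×4 = 220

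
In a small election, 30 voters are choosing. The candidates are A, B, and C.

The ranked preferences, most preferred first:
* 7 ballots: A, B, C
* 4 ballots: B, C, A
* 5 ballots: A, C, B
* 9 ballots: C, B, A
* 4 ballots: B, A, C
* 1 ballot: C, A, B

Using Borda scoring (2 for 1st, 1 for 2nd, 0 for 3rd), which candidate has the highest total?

A: 7×2 + 4×0 + 5×2 + 9×0 + 4×1 + 1×1 = 29
B: 7×1 + 4×2 + 5×0 + 9×1 + 4×2 + 1×0 = 32
C: 7×0 + 4×1 + 5×1 + 9×2 + 4×0 + 1×2 = 29

B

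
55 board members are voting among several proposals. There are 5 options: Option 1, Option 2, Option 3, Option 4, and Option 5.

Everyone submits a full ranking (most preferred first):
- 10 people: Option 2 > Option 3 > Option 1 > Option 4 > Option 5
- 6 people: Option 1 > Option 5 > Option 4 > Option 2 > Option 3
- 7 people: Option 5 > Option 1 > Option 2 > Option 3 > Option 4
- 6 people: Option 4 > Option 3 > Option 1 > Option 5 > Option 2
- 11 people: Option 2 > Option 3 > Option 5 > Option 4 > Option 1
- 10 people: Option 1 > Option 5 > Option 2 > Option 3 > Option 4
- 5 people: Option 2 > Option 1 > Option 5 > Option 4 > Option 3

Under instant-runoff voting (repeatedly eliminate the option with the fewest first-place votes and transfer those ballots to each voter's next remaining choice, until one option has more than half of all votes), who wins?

Option 1

Round 1: Option 1 16, Option 2 26, Option 3 0, Option 4 6, Option 5 7. Option 3 eliminated.
Round 2: Option 1 16, Option 2 26, Option 4 6, Option 5 7. Option 4 eliminated.
Round 3: Option 1 22, Option 2 26, Option 5 7. Option 5 eliminated.
Round 4: Option 1 29, Option 2 26. Option 1 has a majority (≥28).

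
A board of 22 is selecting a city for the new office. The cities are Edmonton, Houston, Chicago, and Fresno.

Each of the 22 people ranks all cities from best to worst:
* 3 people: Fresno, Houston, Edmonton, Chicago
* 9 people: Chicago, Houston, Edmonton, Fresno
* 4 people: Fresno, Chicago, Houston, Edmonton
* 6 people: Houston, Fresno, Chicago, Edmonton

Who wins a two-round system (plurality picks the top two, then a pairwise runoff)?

Fresno

Round 1 first-place votes: Edmonton 0, Houston 6, Chicago 9, Fresno 7. Chicago and Fresno advance.
Runoff: Chicago is ranked above Fresno on 9 ballots, Fresno above Chicago on 13.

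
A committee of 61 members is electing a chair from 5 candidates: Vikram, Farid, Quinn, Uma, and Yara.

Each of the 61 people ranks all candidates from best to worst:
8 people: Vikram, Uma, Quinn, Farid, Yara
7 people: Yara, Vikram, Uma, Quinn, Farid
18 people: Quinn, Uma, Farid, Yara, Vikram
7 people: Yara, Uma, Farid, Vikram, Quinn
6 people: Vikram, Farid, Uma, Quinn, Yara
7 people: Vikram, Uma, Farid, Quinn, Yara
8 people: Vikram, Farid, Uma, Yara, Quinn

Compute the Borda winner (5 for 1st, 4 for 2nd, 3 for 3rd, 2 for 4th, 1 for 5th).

Uma

Vikram: 8×5 + 7×4 + 18×1 + 7×2 + 6×5 + 7×5 + 8×5 = 205
Farid: 8×2 + 7×1 + 18×3 + 7×3 + 6×4 + 7×3 + 8×4 = 175
Quinn: 8×3 + 7×2 + 18×5 + 7×1 + 6×2 + 7×2 + 8×1 = 169
Uma: 8×4 + 7×3 + 18×4 + 7×4 + 6×3 + 7×4 + 8×3 = 223
Yara: 8×1 + 7×5 + 18×2 + 7×5 + 6×1 + 7×1 + 8×2 = 143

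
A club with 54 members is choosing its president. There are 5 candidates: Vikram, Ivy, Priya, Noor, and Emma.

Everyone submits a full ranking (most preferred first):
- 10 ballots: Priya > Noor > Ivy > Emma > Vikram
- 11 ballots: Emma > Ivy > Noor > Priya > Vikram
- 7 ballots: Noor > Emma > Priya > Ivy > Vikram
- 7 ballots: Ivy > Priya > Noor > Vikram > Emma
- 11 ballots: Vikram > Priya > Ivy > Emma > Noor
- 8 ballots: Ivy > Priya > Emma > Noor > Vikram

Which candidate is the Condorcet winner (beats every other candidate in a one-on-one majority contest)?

Priya vs Vikram: 43–11
Priya vs Ivy: 28–26
Priya vs Noor: 36–18
Priya vs Emma: 36–18
Priya beats every other candidate.

Priya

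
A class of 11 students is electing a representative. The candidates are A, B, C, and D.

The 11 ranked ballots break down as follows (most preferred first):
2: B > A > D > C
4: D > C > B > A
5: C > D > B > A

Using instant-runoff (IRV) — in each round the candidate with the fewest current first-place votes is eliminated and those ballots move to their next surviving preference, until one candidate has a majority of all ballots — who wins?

Round 1: A 0, B 2, C 5, D 4. A eliminated.
Round 2: B 2, C 5, D 4. B eliminated.
Round 3: C 5, D 6. D has a majority (≥6).

D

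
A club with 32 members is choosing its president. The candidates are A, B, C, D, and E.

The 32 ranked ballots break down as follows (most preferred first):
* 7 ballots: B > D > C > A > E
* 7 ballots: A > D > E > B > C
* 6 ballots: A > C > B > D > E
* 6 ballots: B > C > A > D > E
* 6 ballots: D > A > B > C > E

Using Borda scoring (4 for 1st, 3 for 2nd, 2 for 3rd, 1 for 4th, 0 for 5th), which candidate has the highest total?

A: 7×1 + 7×4 + 6×4 + 6×2 + 6×3 = 89
B: 7×4 + 7×1 + 6×2 + 6×4 + 6×2 = 83
C: 7×2 + 7×0 + 6×3 + 6×3 + 6×1 = 56
D: 7×3 + 7×3 + 6×1 + 6×1 + 6×4 = 78
E: 7×0 + 7×2 + 6×0 + 6×0 + 6×0 = 14

A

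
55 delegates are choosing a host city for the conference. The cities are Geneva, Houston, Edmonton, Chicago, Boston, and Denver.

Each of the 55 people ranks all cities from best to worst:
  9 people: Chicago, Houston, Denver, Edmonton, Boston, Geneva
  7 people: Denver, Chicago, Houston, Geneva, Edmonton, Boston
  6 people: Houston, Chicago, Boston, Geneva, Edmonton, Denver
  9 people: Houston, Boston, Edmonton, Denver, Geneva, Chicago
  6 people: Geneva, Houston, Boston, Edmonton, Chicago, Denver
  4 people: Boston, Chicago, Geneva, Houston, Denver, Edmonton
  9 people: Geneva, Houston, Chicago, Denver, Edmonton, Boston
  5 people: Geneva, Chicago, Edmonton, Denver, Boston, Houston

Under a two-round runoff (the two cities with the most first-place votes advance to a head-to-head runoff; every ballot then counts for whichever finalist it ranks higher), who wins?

Round 1 first-place votes: Geneva 20, Houston 15, Edmonton 0, Chicago 9, Boston 4, Denver 7. Geneva and Houston advance.
Runoff: Geneva is ranked above Houston on 24 ballots, Houston above Geneva on 31.

Houston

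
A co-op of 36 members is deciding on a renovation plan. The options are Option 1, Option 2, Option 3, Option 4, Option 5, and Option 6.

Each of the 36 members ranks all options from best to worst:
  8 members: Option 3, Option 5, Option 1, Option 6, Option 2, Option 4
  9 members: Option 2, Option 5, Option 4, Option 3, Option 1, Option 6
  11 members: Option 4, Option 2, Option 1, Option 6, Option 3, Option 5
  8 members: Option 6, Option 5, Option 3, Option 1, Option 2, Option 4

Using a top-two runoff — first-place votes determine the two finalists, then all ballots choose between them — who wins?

Option 2

Round 1 first-place votes: Option 1 0, Option 2 9, Option 3 8, Option 4 11, Option 5 0, Option 6 8. Option 4 and Option 2 advance.
Runoff: Option 4 is ranked above Option 2 on 11 ballots, Option 2 above Option 4 on 25.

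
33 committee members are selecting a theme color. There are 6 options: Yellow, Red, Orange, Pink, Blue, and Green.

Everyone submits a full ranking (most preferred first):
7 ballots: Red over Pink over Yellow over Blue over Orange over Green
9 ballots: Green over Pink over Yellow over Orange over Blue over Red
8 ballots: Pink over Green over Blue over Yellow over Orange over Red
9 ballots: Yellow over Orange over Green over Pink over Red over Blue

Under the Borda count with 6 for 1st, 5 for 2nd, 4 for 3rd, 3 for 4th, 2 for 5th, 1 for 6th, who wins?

Yellow: 7×4 + 9×4 + 8×3 + 9×6 = 142
Red: 7×6 + 9×1 + 8×1 + 9×2 = 77
Orange: 7×2 + 9×3 + 8×2 + 9×5 = 102
Pink: 7×5 + 9×5 + 8×6 + 9×3 = 155
Blue: 7×3 + 9×2 + 8×4 + 9×1 = 80
Green: 7×1 + 9×6 + 8×5 + 9×4 = 137

Pink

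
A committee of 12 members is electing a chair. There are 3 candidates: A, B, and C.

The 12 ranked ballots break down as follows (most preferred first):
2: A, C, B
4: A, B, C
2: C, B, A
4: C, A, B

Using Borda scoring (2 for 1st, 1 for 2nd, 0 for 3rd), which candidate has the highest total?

A: 2×2 + 4×2 + 2×0 + 4×1 = 16
B: 2×0 + 4×1 + 2×1 + 4×0 = 6
C: 2×1 + 4×0 + 2×2 + 4×2 = 14

A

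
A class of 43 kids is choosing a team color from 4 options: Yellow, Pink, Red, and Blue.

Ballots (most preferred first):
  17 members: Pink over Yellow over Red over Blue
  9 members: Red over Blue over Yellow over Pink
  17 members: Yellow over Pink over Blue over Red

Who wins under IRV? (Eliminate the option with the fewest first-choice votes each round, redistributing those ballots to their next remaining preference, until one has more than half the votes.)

Round 1: Yellow 17, Pink 17, Red 9, Blue 0. Blue eliminated.
Round 2: Yellow 17, Pink 17, Red 9. Red eliminated.
Round 3: Yellow 26, Pink 17. Yellow has a majority (≥22).

Yellow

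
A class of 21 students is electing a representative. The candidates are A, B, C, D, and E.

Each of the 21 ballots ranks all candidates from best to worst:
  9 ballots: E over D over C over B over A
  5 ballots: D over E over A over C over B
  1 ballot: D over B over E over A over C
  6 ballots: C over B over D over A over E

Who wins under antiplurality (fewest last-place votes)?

Last-place votes: A 9, B 5, C 1, D 0, E 6.

D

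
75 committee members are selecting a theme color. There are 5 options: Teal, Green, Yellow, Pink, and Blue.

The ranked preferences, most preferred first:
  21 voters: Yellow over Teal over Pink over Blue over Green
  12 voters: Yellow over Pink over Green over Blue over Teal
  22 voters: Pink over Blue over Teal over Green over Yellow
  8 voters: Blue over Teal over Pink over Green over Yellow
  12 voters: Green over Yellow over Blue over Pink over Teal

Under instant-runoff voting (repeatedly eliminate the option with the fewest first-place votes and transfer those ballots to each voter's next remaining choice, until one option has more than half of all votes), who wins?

Yellow

Round 1: Teal 0, Green 12, Yellow 33, Pink 22, Blue 8. Teal eliminated.
Round 2: Green 12, Yellow 33, Pink 22, Blue 8. Blue eliminated.
Round 3: Green 12, Yellow 33, Pink 30. Green eliminated.
Round 4: Yellow 45, Pink 30. Yellow has a majority (≥38).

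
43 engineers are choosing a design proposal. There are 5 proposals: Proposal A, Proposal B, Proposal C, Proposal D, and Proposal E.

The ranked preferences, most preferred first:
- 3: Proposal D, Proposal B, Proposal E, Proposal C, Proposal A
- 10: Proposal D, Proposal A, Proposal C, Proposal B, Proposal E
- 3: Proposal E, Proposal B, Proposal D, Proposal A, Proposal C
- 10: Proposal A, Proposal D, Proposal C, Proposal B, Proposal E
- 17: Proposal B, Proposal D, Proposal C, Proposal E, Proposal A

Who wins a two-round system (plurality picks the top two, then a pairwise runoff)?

Proposal D

Round 1 first-place votes: Proposal A 10, Proposal B 17, Proposal C 0, Proposal D 13, Proposal E 3. Proposal B and Proposal D advance.
Runoff: Proposal B is ranked above Proposal D on 20 ballots, Proposal D above Proposal B on 23.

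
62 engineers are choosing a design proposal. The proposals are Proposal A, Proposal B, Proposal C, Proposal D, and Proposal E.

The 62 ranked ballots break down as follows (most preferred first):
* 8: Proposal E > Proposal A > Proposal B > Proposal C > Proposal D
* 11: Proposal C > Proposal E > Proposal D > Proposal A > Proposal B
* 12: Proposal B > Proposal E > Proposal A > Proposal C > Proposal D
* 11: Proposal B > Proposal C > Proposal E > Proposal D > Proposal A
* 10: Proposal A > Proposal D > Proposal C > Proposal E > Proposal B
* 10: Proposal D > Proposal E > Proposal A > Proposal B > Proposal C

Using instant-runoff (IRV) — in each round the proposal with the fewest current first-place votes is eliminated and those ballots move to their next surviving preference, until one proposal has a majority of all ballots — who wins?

Proposal A

Round 1: Proposal A 10, Proposal B 23, Proposal C 11, Proposal D 10, Proposal E 8. Proposal E eliminated.
Round 2: Proposal A 18, Proposal B 23, Proposal C 11, Proposal D 10. Proposal D eliminated.
Round 3: Proposal A 28, Proposal B 23, Proposal C 11. Proposal C eliminated.
Round 4: Proposal A 39, Proposal B 23. Proposal A has a majority (≥32).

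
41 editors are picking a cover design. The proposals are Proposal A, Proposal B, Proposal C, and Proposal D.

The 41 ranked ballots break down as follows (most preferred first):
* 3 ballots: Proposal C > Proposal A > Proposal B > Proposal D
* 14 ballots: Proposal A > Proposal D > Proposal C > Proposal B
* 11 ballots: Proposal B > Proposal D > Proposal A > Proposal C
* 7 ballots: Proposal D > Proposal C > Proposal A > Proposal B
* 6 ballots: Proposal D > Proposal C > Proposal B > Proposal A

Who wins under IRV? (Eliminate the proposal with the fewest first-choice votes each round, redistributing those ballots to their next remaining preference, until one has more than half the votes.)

Proposal D

Round 1: Proposal A 14, Proposal B 11, Proposal C 3, Proposal D 13. Proposal C eliminated.
Round 2: Proposal A 17, Proposal B 11, Proposal D 13. Proposal B eliminated.
Round 3: Proposal A 17, Proposal D 24. Proposal D has a majority (≥21).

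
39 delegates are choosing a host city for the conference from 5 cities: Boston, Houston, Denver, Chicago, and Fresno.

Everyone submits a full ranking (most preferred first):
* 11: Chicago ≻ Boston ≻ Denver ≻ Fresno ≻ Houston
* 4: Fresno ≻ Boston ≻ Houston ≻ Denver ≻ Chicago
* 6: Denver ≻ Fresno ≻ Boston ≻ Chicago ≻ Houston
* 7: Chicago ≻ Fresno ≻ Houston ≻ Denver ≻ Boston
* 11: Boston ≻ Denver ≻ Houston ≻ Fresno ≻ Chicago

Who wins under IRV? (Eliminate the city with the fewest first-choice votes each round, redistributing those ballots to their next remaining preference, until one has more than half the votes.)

Boston

Round 1: Boston 11, Houston 0, Denver 6, Chicago 18, Fresno 4. Houston eliminated.
Round 2: Boston 11, Denver 6, Chicago 18, Fresno 4. Fresno eliminated.
Round 3: Boston 15, Denver 6, Chicago 18. Denver eliminated.
Round 4: Boston 21, Chicago 18. Boston has a majority (≥20).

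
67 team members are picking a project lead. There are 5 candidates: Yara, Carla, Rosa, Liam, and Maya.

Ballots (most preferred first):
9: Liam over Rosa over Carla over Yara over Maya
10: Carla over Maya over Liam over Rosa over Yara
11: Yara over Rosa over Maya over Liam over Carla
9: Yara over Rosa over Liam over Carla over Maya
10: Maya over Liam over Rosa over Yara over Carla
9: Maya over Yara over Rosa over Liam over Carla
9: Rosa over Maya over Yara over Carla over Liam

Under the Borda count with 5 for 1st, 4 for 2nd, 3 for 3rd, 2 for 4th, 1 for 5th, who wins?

Yara: 9×2 + 10×1 + 11×5 + 9×5 + 10×2 + 9×4 + 9×3 = 211
Carla: 9×3 + 10×5 + 11×1 + 9×2 + 10×1 + 9×1 + 9×2 = 143
Rosa: 9×4 + 10×2 + 11×4 + 9×4 + 10×3 + 9×3 + 9×5 = 238
Liam: 9×5 + 10×3 + 11×2 + 9×3 + 10×4 + 9×2 + 9×1 = 191
Maya: 9×1 + 10×4 + 11×3 + 9×1 + 10×5 + 9×5 + 9×4 = 222

Rosa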